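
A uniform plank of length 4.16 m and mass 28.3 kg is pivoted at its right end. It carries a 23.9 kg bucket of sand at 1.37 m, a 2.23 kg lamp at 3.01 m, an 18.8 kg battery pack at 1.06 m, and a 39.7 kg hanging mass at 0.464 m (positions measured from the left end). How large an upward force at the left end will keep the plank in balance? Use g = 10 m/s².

F ≈ 801 N

Take moments about the right end.
Beam weight: 28.3 × 10 = 283 N down at 2.08 m → arm 2.08 m, τ = 283 × 2.08 = 588.6 N·m counterclockwise.
Bucket of sand: 23.9 × 10 = 239 N down at 1.37 m → arm 2.79 m, τ = 239 × 2.79 = 666.8 N·m counterclockwise.
Lamp: 2.23 × 10 = 22.3 N down at 3.01 m → arm 1.15 m, τ = 22.3 × 1.15 = 25.64 N·m counterclockwise.
Battery pack: 18.8 × 10 = 188 N down at 1.06 m → arm 3.1 m, τ = 188 × 3.1 = 582.8 N·m counterclockwise.
Hanging mass: 39.7 × 10 = 397 N down at 0.464 m → arm 3.696 m, τ = 397 × 3.696 = 1467 N·m counterclockwise.
Net moment of the loads = 3331 N·m counterclockwise.
The upward force F acts at the left end, arm 4.16 m, giving F × 4.16 clockwise.
Στ = 0 ⇒ F × 4.16 = 3331 ⇒ F = 3331 / 4.16 = 801 N.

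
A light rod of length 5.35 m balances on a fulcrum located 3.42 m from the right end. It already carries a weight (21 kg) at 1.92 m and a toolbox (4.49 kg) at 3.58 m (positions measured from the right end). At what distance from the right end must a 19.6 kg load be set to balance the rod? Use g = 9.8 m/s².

x ≈ 4.99 m from the right end

Taking torques about the fulcrum (at 3.42 m from the right end):
Weight: 21 × 9.8 = 205.8 N down at 1.92 m → arm 1.5 m, τ = 205.8 × 1.5 = 308.7 N·m clockwise.
Toolbox: 4.49 × 9.8 = 44 N down at 3.58 m → arm 0.16 m, τ = 44 × 0.16 = 7.04 N·m counterclockwise.
Net moment of existing loads = 301.7 N·m clockwise.
The load weighs 19.6 × 9.8 = 192.1 N and must supply an equal counterclockwise moment, so its lever arm about the fulcrum is 301.7 / 192.1 = 1.57 m.
That puts it at 3.42 + 1.57 = 4.99 m from the right end.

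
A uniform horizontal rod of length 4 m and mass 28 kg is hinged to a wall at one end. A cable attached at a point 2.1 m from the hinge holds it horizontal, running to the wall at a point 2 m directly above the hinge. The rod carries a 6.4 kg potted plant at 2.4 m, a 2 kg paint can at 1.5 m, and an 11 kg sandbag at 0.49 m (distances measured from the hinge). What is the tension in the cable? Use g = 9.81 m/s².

T ≈ 540 N

Take moments about the hinge.
Beam weight: 28 × 9.81 = 274.7 N down at 2 m → arm 2 m, τ = 274.7 × 2 = 549.4 N·m clockwise.
Potted plant: 6.4 × 9.81 = 62.78 N down at 2.4 m → arm 2.4 m, τ = 62.78 × 2.4 = 150.7 N·m clockwise.
Paint can: 2 × 9.81 = 19.62 N down at 1.5 m → arm 1.5 m, τ = 19.62 × 1.5 = 29.43 N·m clockwise.
Sandbag: 11 × 9.81 = 107.9 N down at 0.49 m → arm 0.49 m, τ = 107.9 × 0.49 = 52.87 N·m clockwise.
Total clockwise load moment = 782.4 N·m.
The cable tension T acts at 2.1 m; only its component perpendicular to the rod, T sinθ, produces torque. sinθ = h/√(h²+d²) = 2/√(2²+2.1²) = 0.6897.
Στ = 0 ⇒ T × 2.1 × 0.6897 = 782.4 ⇒ T = 782.4 / 1.448 = 540 N.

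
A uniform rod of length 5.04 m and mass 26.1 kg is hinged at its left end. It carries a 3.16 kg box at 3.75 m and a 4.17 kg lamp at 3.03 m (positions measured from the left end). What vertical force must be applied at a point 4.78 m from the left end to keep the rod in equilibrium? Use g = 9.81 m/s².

F ≈ 185 N

About the left end:
Beam weight: 26.1 × 9.81 = 256 N down at 2.52 m → arm 2.52 m, τ = 256 × 2.52 = 645.1 N·m clockwise.
Box: 3.16 × 9.81 = 31 N down at 3.75 m → arm 3.75 m, τ = 31 × 3.75 = 116.2 N·m clockwise.
Lamp: 4.17 × 9.81 = 40.91 N down at 3.03 m → arm 3.03 m, τ = 40.91 × 3.03 = 124 N·m clockwise.
Net moment of the loads = 885.3 N·m clockwise.
The upward force F acts at a point 4.78 m from the left end, arm 4.78 m, giving F × 4.78 counterclockwise.
Setting net torque to zero: F × 4.78 = 885.3 → F = 885.3 / 4.78 = 185 N.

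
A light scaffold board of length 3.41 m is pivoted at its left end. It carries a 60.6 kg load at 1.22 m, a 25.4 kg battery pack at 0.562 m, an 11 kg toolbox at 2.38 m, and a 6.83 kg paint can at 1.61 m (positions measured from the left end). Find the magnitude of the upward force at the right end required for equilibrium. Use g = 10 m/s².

Sum moments about the left end (the unknown pivot reaction has zero arm there).
Load: 60.6 × 10 = 606 N down at 1.22 m → arm 1.22 m, τ = 606 × 1.22 = 739.3 N·m clockwise.
Battery pack: 25.4 × 10 = 254 N down at 0.562 m → arm 0.562 m, τ = 254 × 0.562 = 142.7 N·m clockwise.
Toolbox: 11 × 10 = 110 N down at 2.38 m → arm 2.38 m, τ = 110 × 2.38 = 261.8 N·m clockwise.
Paint can: 6.83 × 10 = 68.3 N down at 1.61 m → arm 1.61 m, τ = 68.3 × 1.61 = 110 N·m clockwise.
Net moment of the loads = 1254 N·m clockwise.
The upward force F acts at the right end, arm 3.41 m, giving F × 3.41 counterclockwise.
Setting net torque to zero: F × 3.41 = 1254 → F = 1254 / 3.41 = 368 N.

F ≈ 368 N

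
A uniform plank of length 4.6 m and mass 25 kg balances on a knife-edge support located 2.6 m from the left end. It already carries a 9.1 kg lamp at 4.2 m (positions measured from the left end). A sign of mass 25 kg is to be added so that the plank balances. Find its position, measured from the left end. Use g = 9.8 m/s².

Taking torques about the knife-edge support (at 2.6 m from the left end):
Beam weight: 25 × 9.8 = 245 N down at 2.3 m → arm 0.3 m, τ = 245 × 0.3 = 73.5 N·m counterclockwise.
Lamp: 9.1 × 9.8 = 89.18 N down at 4.2 m → arm 1.6 m, τ = 89.18 × 1.6 = 142.7 N·m clockwise.
Net moment of existing loads = 69.2 N·m clockwise.
The sign weighs 25 × 9.8 = 245 N and must supply an equal counterclockwise moment, so its lever arm about the knife-edge support is 69.2 / 245 = 0.282 m.
That puts it at 2.6 − 0.282 = 2.32 m from the left end.

x ≈ 2.32 m from the left end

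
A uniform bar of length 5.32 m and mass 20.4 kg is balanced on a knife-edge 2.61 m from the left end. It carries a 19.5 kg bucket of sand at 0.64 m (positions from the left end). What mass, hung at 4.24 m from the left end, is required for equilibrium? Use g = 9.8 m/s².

About the knife-edge (at 2.61 m from the left end):
Beam weight: 20.4 × 9.8 = 199.9 N down at 2.66 m → arm 0.05 m, τ = 199.9 × 0.05 = 9.995 N·m clockwise.
Bucket of sand: 19.5 × 9.8 = 191.1 N down at 0.64 m → arm 1.97 m, τ = 191.1 × 1.97 = 376.5 N·m counterclockwise.
Net moment of known loads = 366.5 N·m counterclockwise.
An unknown mass m at 4.24 m has arm 1.63 m; its moment is m·g·1.63 clockwise.
Στ = 0 ⇒ m × 9.8 × 1.63 = 366.5 ⇒ m = 366.5 / (9.8 × 1.63) = 22.9 kg.

m ≈ 22.9 kg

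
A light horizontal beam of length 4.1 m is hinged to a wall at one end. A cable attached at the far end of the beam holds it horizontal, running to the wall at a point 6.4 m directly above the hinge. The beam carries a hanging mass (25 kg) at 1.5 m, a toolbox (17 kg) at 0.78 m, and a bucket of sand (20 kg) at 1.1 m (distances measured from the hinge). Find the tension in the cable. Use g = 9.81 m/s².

Taking torques about the hinge:
Hanging mass: 25 × 9.81 = 245.2 N down at 1.5 m → arm 1.5 m, τ = 245.2 × 1.5 = 367.8 N·m clockwise.
Toolbox: 17 × 9.81 = 166.8 N down at 0.78 m → arm 0.78 m, τ = 166.8 × 0.78 = 130.1 N·m clockwise.
Bucket of sand: 20 × 9.81 = 196.2 N down at 1.1 m → arm 1.1 m, τ = 196.2 × 1.1 = 215.8 N·m clockwise.
Total clockwise load moment = 713.7 N·m.
The cable tension T acts at 4.1 m; only its component perpendicular to the beam, T sinθ, produces torque. sinθ = h/√(h²+d²) = 6.4/√(6.4²+4.1²) = 0.842.
Στ = 0 ⇒ T × 4.1 × 0.842 = 713.7 ⇒ T = 713.7 / 3.452 = 207 N.

T ≈ 207 N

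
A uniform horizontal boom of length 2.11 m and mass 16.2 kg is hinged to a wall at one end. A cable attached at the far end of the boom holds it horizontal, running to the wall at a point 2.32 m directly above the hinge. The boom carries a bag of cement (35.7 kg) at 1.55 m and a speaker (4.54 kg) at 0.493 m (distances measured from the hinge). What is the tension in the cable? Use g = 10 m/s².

Take moments about the hinge.
Beam weight: 16.2 × 10 = 162 N down at 1.055 m → arm 1.055 m, τ = 162 × 1.055 = 170.9 N·m clockwise.
Bag of cement: 35.7 × 10 = 357 N down at 1.55 m → arm 1.55 m, τ = 357 × 1.55 = 553.4 N·m clockwise.
Speaker: 4.54 × 10 = 45.4 N down at 0.493 m → arm 0.493 m, τ = 45.4 × 0.493 = 22.38 N·m clockwise.
Total clockwise load moment = 746.7 N·m.
The cable tension T acts at 2.11 m; only its component perpendicular to the boom, T sinθ, produces torque. sinθ = h/√(h²+d²) = 2.32/√(2.32²+2.11²) = 0.7398.
Στ = 0 ⇒ T × 2.11 × 0.7398 = 746.7 ⇒ T = 746.7 / 1.561 = 478 N.

T ≈ 478 N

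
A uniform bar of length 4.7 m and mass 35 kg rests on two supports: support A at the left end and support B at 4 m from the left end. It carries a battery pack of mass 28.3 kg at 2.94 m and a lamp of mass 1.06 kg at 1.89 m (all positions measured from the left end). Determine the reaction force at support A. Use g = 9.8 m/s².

R_A ≈ 220 N

Taking torques about support B:
Beam weight: 35 × 9.8 = 343 N down at 2.35 m → arm 1.65 m, τ = 343 × 1.65 = 565.9 N·m counterclockwise.
Battery pack: 28.3 × 9.8 = 277.3 N down at 2.94 m → arm 1.06 m, τ = 277.3 × 1.06 = 293.9 N·m counterclockwise.
Lamp: 1.06 × 9.8 = 10.39 N down at 1.89 m → arm 2.11 m, τ = 10.39 × 2.11 = 21.92 N·m counterclockwise.
Net load moment about support B = 881.7 N·m counterclockwise.
Reaction R at support A is upward at 0 m, arm 4 m → moment R × 4 clockwise.
Balancing moments: R × 4 = 881.7, giving R = 220 N.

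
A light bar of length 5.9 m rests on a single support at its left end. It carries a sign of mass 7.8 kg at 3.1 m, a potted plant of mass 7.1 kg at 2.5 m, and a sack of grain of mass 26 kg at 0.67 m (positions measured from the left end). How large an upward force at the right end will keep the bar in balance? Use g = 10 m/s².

F ≈ 101 N

Taking torques about the left end:
Sign: 7.8 × 10 = 78 N down at 3.1 m → arm 3.1 m, τ = 78 × 3.1 = 241.8 N·m clockwise.
Potted plant: 7.1 × 10 = 71 N down at 2.5 m → arm 2.5 m, τ = 71 × 2.5 = 177.5 N·m clockwise.
Sack of grain: 26 × 10 = 260 N down at 0.67 m → arm 0.67 m, τ = 260 × 0.67 = 174.2 N·m clockwise.
Net moment of the loads = 593.5 N·m clockwise.
The upward force F acts at the right end, arm 5.9 m, giving F × 5.9 counterclockwise.
Setting net torque to zero: F × 5.9 = 593.5 → F = 593.5 / 5.9 = 101 N.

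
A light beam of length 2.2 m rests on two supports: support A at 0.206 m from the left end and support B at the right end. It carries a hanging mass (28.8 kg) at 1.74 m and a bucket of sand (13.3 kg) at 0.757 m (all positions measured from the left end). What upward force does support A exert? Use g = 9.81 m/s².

Sum moments about support B (its reaction then has zero moment arm).
Hanging mass: 28.8 × 9.81 = 282.5 N down at 1.74 m → arm 0.46 m, τ = 282.5 × 0.46 = 130 N·m counterclockwise.
Bucket of sand: 13.3 × 9.81 = 130.5 N down at 0.757 m → arm 1.443 m, τ = 130.5 × 1.443 = 188.3 N·m counterclockwise.
Net load moment about support B = 318.3 N·m counterclockwise.
Reaction R at support A is upward at 0.206 m, arm 1.994 m → moment R × 1.994 clockwise.
Στ = 0 ⇒ R × 1.994 = 318.3 ⇒ R = 160 N.

R_A ≈ 160 N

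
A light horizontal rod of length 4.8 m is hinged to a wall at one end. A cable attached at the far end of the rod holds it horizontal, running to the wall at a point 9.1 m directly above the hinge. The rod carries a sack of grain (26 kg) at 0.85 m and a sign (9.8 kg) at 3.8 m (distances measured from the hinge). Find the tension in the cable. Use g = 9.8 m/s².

T ≈ 137 N

About the hinge:
Sack of grain: 26 × 9.8 = 254.8 N down at 0.85 m → arm 0.85 m, τ = 254.8 × 0.85 = 216.6 N·m clockwise.
Sign: 9.8 × 9.8 = 96.04 N down at 3.8 m → arm 3.8 m, τ = 96.04 × 3.8 = 365 N·m clockwise.
Total clockwise load moment = 581.6 N·m.
The cable tension T acts at 4.8 m; only its component perpendicular to the rod, T sinθ, produces torque. sinθ = h/√(h²+d²) = 9.1/√(9.1²+4.8²) = 0.8845.
Balancing moments: T × 4.8 × 0.8845 = 581.6, giving T = 581.6 / 4.246 = 137 N.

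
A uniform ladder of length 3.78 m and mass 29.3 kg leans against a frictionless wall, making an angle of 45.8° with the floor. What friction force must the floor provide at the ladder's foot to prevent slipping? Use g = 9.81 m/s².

Choose the foot of the ladder as the axis so the floor normal and friction both act there and drop out.
Ladder weight 29.3×9.81 = 287.4 N acts at 1.89 m along the ladder; its horizontal arm is 1.89·cos45.8° = 1.318 m → τ = 378.8 N·m clockwise.
Wall normal N acts horizontally at the top; its moment arm is the height L sinθ = 3.78·sin45.8° = 2.71 m, counterclockwise.
Στ = 0 ⇒ N × 2.71 = 378.8 ⇒ N = 140 N.
ΣFx = 0: friction at the foot balances the wall's push, so f = N_wall = 140 N.

f ≈ 140 N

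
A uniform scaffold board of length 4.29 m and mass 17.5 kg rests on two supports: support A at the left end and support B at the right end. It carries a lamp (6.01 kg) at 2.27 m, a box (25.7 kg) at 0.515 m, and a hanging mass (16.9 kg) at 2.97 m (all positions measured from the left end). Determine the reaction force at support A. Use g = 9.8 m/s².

About support B:
Beam weight: 17.5 × 9.8 = 171.5 N down at 2.145 m → arm 2.145 m, τ = 171.5 × 2.145 = 367.9 N·m counterclockwise.
Lamp: 6.01 × 9.8 = 58.9 N down at 2.27 m → arm 2.02 m, τ = 58.9 × 2.02 = 119 N·m counterclockwise.
Box: 25.7 × 9.8 = 251.9 N down at 0.515 m → arm 3.775 m, τ = 251.9 × 3.775 = 950.9 N·m counterclockwise.
Hanging mass: 16.9 × 9.8 = 165.6 N down at 2.97 m → arm 1.32 m, τ = 165.6 × 1.32 = 218.6 N·m counterclockwise.
Net load moment about support B = 1656 N·m counterclockwise.
Reaction R at support A is upward at 0 m, arm 4.29 m → moment R × 4.29 clockwise.
Στ = 0 ⇒ R × 4.29 = 1656 ⇒ R = 386 N.

R_A ≈ 386 N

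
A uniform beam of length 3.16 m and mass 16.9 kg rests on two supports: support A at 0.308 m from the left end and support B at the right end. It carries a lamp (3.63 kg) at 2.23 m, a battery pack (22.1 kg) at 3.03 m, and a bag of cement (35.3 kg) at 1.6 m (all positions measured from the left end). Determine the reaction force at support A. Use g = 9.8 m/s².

Sum moments about support B (its reaction then has zero moment arm).
Beam weight: 16.9 × 9.8 = 165.6 N down at 1.58 m → arm 1.58 m, τ = 165.6 × 1.58 = 261.6 N·m counterclockwise.
Lamp: 3.63 × 9.8 = 35.57 N down at 2.23 m → arm 0.93 m, τ = 35.57 × 0.93 = 33.08 N·m counterclockwise.
Battery pack: 22.1 × 9.8 = 216.6 N down at 3.03 m → arm 0.13 m, τ = 216.6 × 0.13 = 28.16 N·m counterclockwise.
Bag of cement: 35.3 × 9.8 = 345.9 N down at 1.6 m → arm 1.56 m, τ = 345.9 × 1.56 = 539.6 N·m counterclockwise.
Net load moment about support B = 862.4 N·m counterclockwise.
Reaction R at support A is upward at 0.308 m, arm 2.852 m → moment R × 2.852 clockwise.
Στ = 0 ⇒ R × 2.852 = 862.4 ⇒ R = 302 N.

R_A ≈ 302 N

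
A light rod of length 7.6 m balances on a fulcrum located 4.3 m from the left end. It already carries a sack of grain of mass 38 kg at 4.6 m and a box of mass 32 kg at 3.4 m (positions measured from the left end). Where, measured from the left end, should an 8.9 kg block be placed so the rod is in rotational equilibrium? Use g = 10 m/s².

x ≈ 6.26 m from the left end

Choose the fulcrum (at 4.3 m from the left end) as the axis so the support reaction has zero arm there.
Sack of grain: 38 × 10 = 380 N down at 4.6 m → arm 0.3 m, τ = 380 × 0.3 = 114 N·m clockwise.
Box: 32 × 10 = 320 N down at 3.4 m → arm 0.9 m, τ = 320 × 0.9 = 288 N·m counterclockwise.
Net moment of existing loads = 174 N·m counterclockwise.
The block weighs 8.9 × 10 = 89 N and must supply an equal clockwise moment, so its lever arm about the fulcrum is 174 / 89 = 1.96 m.
That puts it at 4.3 + 1.96 = 6.26 m from the left end.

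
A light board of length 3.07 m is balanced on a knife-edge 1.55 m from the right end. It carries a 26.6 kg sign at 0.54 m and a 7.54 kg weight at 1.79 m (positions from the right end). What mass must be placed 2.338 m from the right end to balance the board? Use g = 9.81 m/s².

Choose the knife-edge (at 1.55 m from the right end) as the axis so the support reaction has zero arm there.
Sign: 26.6 × 9.81 = 260.9 N down at 0.54 m → arm 1.01 m, τ = 260.9 × 1.01 = 263.5 N·m clockwise.
Weight: 7.54 × 9.81 = 73.97 N down at 1.79 m → arm 0.24 m, τ = 73.97 × 0.24 = 17.75 N·m counterclockwise.
Net moment of known loads = 245.8 N·m clockwise.
An unknown mass m at 2.338 m has arm 0.788 m; its moment is m·g·0.788 counterclockwise.
Balancing moments: m × 9.81 × 0.788 = 245.8, giving m = 245.8 / (9.81 × 0.788) = 31.8 kg.

m ≈ 31.8 kg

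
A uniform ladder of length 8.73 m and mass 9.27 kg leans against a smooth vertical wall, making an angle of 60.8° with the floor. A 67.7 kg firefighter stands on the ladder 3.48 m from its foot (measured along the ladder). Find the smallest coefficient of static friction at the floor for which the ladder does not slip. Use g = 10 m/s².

μ_min ≈ 0.23

About the foot of the ladder:
Ladder weight 9.27×10 = 92.7 N acts at 4.365 m along the ladder; its horizontal arm is 4.365·cos60.8° = 2.13 m → τ = 197.5 N·m clockwise.
Firefighter: 67.7×10 = 677 N at 3.48 m → arm 1.698 m → τ = 1150 N·m clockwise.
Wall normal N acts horizontally at the top; its moment arm is the height L sinθ = 8.73·sin60.8° = 7.621 m, counterclockwise.
Στ = 0 ⇒ N × 7.621 = 1348 ⇒ N = 176.9 N.
ΣFx = 0 ⇒ f = N_wall = 176.9 N. ΣFy = 0 ⇒ N_floor = 769.7 N.
μ_min = f / N_floor = 176.9 / 769.7 = 0.23.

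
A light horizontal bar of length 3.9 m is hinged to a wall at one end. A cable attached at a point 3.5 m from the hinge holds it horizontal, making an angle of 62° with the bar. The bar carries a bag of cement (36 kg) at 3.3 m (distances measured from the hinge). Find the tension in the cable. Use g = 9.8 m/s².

Take moments about the hinge.
Bag of cement: 36 × 9.8 = 352.8 N down at 3.3 m → arm 3.3 m, τ = 352.8 × 3.3 = 1164 N·m clockwise.
Total clockwise load moment = 1164 N·m.
The cable tension T acts at 3.5 m; only its component perpendicular to the bar, T sinθ, produces torque. sin 62° = 0.8829.
Balancing moments: T × 3.5 × 0.8829 = 1164, giving T = 1164 / 3.09 = 377 N.

T ≈ 377 N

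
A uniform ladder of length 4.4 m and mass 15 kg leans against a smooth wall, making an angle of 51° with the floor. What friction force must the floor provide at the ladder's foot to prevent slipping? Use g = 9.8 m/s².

Take moments about the foot of the ladder.
Ladder weight 15×9.8 = 147 N acts at 2.2 m along the ladder; its horizontal arm is 2.2·cos51° = 1.385 m → τ = 203.6 N·m clockwise.
Wall normal N acts horizontally at the top; its moment arm is the height L sinθ = 4.4·sin51° = 3.419 m, counterclockwise.
Setting net torque to zero: N × 3.419 = 203.6 → N = 59.5 N.
ΣFx = 0: friction at the foot balances the wall's push, so f = N_wall = 59.5 N.

f ≈ 59.5 N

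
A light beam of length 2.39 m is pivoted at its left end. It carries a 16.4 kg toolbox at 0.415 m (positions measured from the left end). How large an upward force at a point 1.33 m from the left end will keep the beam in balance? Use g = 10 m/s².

Choose the left end as the axis so the unknown pivot reaction has zero arm there.
Toolbox: 16.4 × 10 = 164 N down at 0.415 m → arm 0.415 m, τ = 164 × 0.415 = 68.06 N·m clockwise.
Net moment of the loads = 68.06 N·m clockwise.
The upward force F acts at a point 1.33 m from the left end, arm 1.33 m, giving F × 1.33 counterclockwise.
For rotational equilibrium, F × 1.33 = 68.06, so F = 68.06 / 1.33 = 51.2 N.

F ≈ 51.2 N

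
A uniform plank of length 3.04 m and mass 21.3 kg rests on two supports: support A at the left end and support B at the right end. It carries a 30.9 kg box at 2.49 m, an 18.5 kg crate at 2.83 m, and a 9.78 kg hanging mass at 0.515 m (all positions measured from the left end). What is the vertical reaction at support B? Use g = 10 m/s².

About support A:
Beam weight: 21.3 × 10 = 213 N down at 1.52 m → arm 1.52 m, τ = 213 × 1.52 = 323.8 N·m clockwise.
Box: 30.9 × 10 = 309 N down at 2.49 m → arm 2.49 m, τ = 309 × 2.49 = 769.4 N·m clockwise.
Crate: 18.5 × 10 = 185 N down at 2.83 m → arm 2.83 m, τ = 185 × 2.83 = 523.6 N·m clockwise.
Hanging mass: 9.78 × 10 = 97.8 N down at 0.515 m → arm 0.515 m, τ = 97.8 × 0.515 = 50.37 N·m clockwise.
Net load moment about support A = 1667 N·m clockwise.
Reaction R at support B is upward at 3.04 m, arm 3.04 m → moment R × 3.04 counterclockwise.
Balancing moments: R × 3.04 = 1667, giving R = 548 N.

R_B ≈ 548 N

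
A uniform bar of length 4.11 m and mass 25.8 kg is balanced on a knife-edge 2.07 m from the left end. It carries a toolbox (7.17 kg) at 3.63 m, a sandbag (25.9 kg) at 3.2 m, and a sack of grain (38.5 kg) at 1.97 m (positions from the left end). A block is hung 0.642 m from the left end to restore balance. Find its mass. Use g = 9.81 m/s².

m ≈ 25.4 kg

Take moments about the knife-edge (at 2.07 m from the left end).
Beam weight: 25.8 × 9.81 = 253.1 N down at 2.055 m → arm 0.015 m, τ = 253.1 × 0.015 = 3.796 N·m counterclockwise.
Toolbox: 7.17 × 9.81 = 70.34 N down at 3.63 m → arm 1.56 m, τ = 70.34 × 1.56 = 109.7 N·m clockwise.
Sandbag: 25.9 × 9.81 = 254.1 N down at 3.2 m → arm 1.13 m, τ = 254.1 × 1.13 = 287.1 N·m clockwise.
Sack of grain: 38.5 × 9.81 = 377.7 N down at 1.97 m → arm 0.1 m, τ = 377.7 × 0.1 = 37.77 N·m counterclockwise.
Net moment of known loads = 355.2 N·m clockwise.
An unknown mass m at 0.642 m has arm 1.428 m; its moment is m·g·1.428 counterclockwise.
Setting net torque to zero: m × 9.81 × 1.428 = 355.2 → m = 355.2 / (9.81 × 1.428) = 25.4 kg.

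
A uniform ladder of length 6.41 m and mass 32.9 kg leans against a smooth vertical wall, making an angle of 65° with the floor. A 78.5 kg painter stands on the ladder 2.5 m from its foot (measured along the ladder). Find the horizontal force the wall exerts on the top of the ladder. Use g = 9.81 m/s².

Taking torques about the foot of the ladder:
Ladder weight 32.9×9.81 = 322.7 N acts at 3.205 m along the ladder; its horizontal arm is 3.205·cos65° = 1.354 m → τ = 436.9 N·m clockwise.
Painter: 78.5×9.81 = 770.1 N at 2.5 m → arm 1.057 m → τ = 814 N·m clockwise.
Wall normal N acts horizontally at the top; its moment arm is the height L sinθ = 6.41·sin65° = 5.809 m, counterclockwise.
For rotational equilibrium, N × 5.809 = 1251, so N = 215 N.

N_wall ≈ 215 N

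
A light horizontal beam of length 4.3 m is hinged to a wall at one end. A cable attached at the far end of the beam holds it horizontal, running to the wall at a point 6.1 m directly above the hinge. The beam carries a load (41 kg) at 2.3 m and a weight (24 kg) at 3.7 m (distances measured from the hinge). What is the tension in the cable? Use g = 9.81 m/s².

T ≈ 511 N

About the hinge:
Load: 41 × 9.81 = 402.2 N down at 2.3 m → arm 2.3 m, τ = 402.2 × 2.3 = 925.1 N·m clockwise.
Weight: 24 × 9.81 = 235.4 N down at 3.7 m → arm 3.7 m, τ = 235.4 × 3.7 = 871 N·m clockwise.
Total clockwise load moment = 1796 N·m.
The cable tension T acts at 4.3 m; only its component perpendicular to the beam, T sinθ, produces torque. sinθ = h/√(h²+d²) = 6.1/√(6.1²+4.3²) = 0.8173.
Στ = 0 ⇒ T × 4.3 × 0.8173 = 1796 ⇒ T = 1796 / 3.514 = 511 N.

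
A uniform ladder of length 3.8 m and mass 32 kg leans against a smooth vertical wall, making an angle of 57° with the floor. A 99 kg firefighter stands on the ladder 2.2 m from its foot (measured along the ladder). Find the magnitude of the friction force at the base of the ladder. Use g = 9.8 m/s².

Choose the foot of the ladder as the axis so the floor normal and friction both act there and drop out.
Ladder weight 32×9.8 = 313.6 N acts at 1.9 m along the ladder; its horizontal arm is 1.9·cos57° = 1.035 m → τ = 324.6 N·m clockwise.
Firefighter: 99×9.8 = 970.2 N at 2.2 m → arm 1.198 m → τ = 1162 N·m clockwise.
Wall normal N acts horizontally at the top; its moment arm is the height L sinθ = 3.8·sin57° = 3.187 m, counterclockwise.
Στ = 0 ⇒ N × 3.187 = 1487 ⇒ N = 467 N.
ΣFx = 0: friction at the foot balances the wall's push, so f = N_wall = 467 N.

f ≈ 467 N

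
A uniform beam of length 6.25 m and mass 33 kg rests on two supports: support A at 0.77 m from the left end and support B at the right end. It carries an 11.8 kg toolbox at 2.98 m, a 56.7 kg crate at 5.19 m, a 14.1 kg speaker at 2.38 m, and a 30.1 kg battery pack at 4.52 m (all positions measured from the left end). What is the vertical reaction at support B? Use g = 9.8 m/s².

R_B ≈ 876 N

Take moments about support A.
Beam weight: 33 × 9.8 = 323.4 N down at 3.125 m → arm 2.355 m, τ = 323.4 × 2.355 = 761.6 N·m clockwise.
Toolbox: 11.8 × 9.8 = 115.6 N down at 2.98 m → arm 2.21 m, τ = 115.6 × 2.21 = 255.5 N·m clockwise.
Crate: 56.7 × 9.8 = 555.7 N down at 5.19 m → arm 4.42 m, τ = 555.7 × 4.42 = 2456 N·m clockwise.
Speaker: 14.1 × 9.8 = 138.2 N down at 2.38 m → arm 1.61 m, τ = 138.2 × 1.61 = 222.5 N·m clockwise.
Battery pack: 30.1 × 9.8 = 295 N down at 4.52 m → arm 3.75 m, τ = 295 × 3.75 = 1106 N·m clockwise.
Net load moment about support A = 4802 N·m clockwise.
Reaction R at support B is upward at 6.25 m, arm 5.48 m → moment R × 5.48 counterclockwise.
Setting net torque to zero: R × 5.48 = 4802 → R = 876 N.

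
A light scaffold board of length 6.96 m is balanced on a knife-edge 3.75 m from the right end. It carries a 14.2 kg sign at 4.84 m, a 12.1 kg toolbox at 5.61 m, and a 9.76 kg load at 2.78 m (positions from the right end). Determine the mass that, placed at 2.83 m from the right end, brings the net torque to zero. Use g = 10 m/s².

Take moments about the knife-edge (at 3.75 m from the right end).
Sign: 14.2 × 10 = 142 N down at 4.84 m → arm 1.09 m, τ = 142 × 1.09 = 154.8 N·m counterclockwise.
Toolbox: 12.1 × 10 = 121 N down at 5.61 m → arm 1.86 m, τ = 121 × 1.86 = 225.1 N·m counterclockwise.
Load: 9.76 × 10 = 97.6 N down at 2.78 m → arm 0.97 m, τ = 97.6 × 0.97 = 94.67 N·m clockwise.
Net moment of known loads = 285.2 N·m counterclockwise.
An unknown mass m at 2.83 m has arm 0.92 m; its moment is m·g·0.92 clockwise.
Balancing moments: m × 10 × 0.92 = 285.2, giving m = 285.2 / (10 × 0.92) = 31 kg.

m ≈ 31 kg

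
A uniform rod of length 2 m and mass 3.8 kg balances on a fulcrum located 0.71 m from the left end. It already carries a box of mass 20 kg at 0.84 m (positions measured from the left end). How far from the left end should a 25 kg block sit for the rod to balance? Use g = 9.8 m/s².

x ≈ 0.562 m from the left end

Taking torques about the fulcrum (at 0.71 m from the left end):
Beam weight: 3.8 × 9.8 = 37.24 N down at 1 m → arm 0.29 m, τ = 37.24 × 0.29 = 10.8 N·m clockwise.
Box: 20 × 9.8 = 196 N down at 0.84 m → arm 0.13 m, τ = 196 × 0.13 = 25.48 N·m clockwise.
Net moment of existing loads = 36.28 N·m clockwise.
The block weighs 25 × 9.8 = 245 N and must supply an equal counterclockwise moment, so its lever arm about the fulcrum is 36.28 / 245 = 0.148 m.
That puts it at 0.71 − 0.148 = 0.562 m from the left end.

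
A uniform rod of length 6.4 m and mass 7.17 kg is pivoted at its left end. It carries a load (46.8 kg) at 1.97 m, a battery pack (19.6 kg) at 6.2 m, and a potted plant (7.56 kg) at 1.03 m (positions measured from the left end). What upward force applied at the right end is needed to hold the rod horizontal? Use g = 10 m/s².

Taking torques about the left end:
Beam weight: 7.17 × 10 = 71.7 N down at 3.2 m → arm 3.2 m, τ = 71.7 × 3.2 = 229.4 N·m clockwise.
Load: 46.8 × 10 = 468 N down at 1.97 m → arm 1.97 m, τ = 468 × 1.97 = 922 N·m clockwise.
Battery pack: 19.6 × 10 = 196 N down at 6.2 m → arm 6.2 m, τ = 196 × 6.2 = 1215 N·m clockwise.
Potted plant: 7.56 × 10 = 75.6 N down at 1.03 m → arm 1.03 m, τ = 75.6 × 1.03 = 77.87 N·m clockwise.
Net moment of the loads = 2444 N·m clockwise.
The upward force F acts at the right end, arm 6.4 m, giving F × 6.4 counterclockwise.
Στ = 0 ⇒ F × 6.4 = 2444 ⇒ F = 2444 / 6.4 = 382 N.

F ≈ 382 N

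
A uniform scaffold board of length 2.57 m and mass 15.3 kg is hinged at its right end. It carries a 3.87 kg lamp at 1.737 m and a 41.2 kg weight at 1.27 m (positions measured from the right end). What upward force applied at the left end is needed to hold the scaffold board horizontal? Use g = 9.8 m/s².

Sum moments about the right end (the unknown pivot reaction has zero arm there).
Beam weight: 15.3 × 9.8 = 149.9 N down at 1.285 m → arm 1.285 m, τ = 149.9 × 1.285 = 192.6 N·m counterclockwise.
Lamp: 3.87 × 9.8 = 37.93 N down at 1.737 m → arm 1.737 m, τ = 37.93 × 1.737 = 65.88 N·m counterclockwise.
Weight: 41.2 × 9.8 = 403.8 N down at 1.27 m → arm 1.27 m, τ = 403.8 × 1.27 = 512.8 N·m counterclockwise.
Net moment of the loads = 771.3 N·m counterclockwise.
The upward force F acts at the left end, arm 2.57 m, giving F × 2.57 clockwise.
Στ = 0 ⇒ F × 2.57 = 771.3 ⇒ F = 771.3 / 2.57 = 300 N.

F ≈ 300 N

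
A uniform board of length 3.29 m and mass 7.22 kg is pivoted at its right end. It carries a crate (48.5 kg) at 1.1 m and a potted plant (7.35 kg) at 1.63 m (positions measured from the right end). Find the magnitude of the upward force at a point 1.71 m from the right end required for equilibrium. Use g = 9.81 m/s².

Taking torques about the right end:
Beam weight: 7.22 × 9.81 = 70.83 N down at 1.645 m → arm 1.645 m, τ = 70.83 × 1.645 = 116.5 N·m counterclockwise.
Crate: 48.5 × 9.81 = 475.8 N down at 1.1 m → arm 1.1 m, τ = 475.8 × 1.1 = 523.4 N·m counterclockwise.
Potted plant: 7.35 × 9.81 = 72.1 N down at 1.63 m → arm 1.63 m, τ = 72.1 × 1.63 = 117.5 N·m counterclockwise.
Net moment of the loads = 757.4 N·m counterclockwise.
The upward force F acts at a point 1.71 m from the right end, arm 1.71 m, giving F × 1.71 clockwise.
Στ = 0 ⇒ F × 1.71 = 757.4 ⇒ F = 757.4 / 1.71 = 443 N.

F ≈ 443 N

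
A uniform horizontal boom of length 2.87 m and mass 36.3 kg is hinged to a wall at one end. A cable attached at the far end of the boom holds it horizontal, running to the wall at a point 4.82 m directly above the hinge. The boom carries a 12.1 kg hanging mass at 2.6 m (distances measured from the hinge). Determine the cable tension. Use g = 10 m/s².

T ≈ 339 N

Sum moments about the hinge (the unknown hinge reaction has zero arm there).
Beam weight: 36.3 × 10 = 363 N down at 1.435 m → arm 1.435 m, τ = 363 × 1.435 = 520.9 N·m clockwise.
Hanging mass: 12.1 × 10 = 121 N down at 2.6 m → arm 2.6 m, τ = 121 × 2.6 = 314.6 N·m clockwise.
Total clockwise load moment = 835.5 N·m.
The cable tension T acts at 2.87 m; only its component perpendicular to the boom, T sinθ, produces torque. sinθ = h/√(h²+d²) = 4.82/√(4.82²+2.87²) = 0.8592.
For rotational equilibrium, T × 2.87 × 0.8592 = 835.5, so T = 835.5 / 2.466 = 339 N.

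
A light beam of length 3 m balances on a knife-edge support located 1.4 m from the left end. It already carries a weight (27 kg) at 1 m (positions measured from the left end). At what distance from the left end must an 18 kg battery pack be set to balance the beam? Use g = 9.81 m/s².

x ≈ 2 m from the left end

Choose the knife-edge support (at 1.4 m from the left end) as the axis so the support reaction has zero arm there.
Weight: 27 × 9.81 = 264.9 N down at 1 m → arm 0.4 m, τ = 264.9 × 0.4 = 106 N·m counterclockwise.
Net moment of existing loads = 106 N·m counterclockwise.
The battery pack weighs 18 × 9.81 = 176.6 N and must supply an equal clockwise moment, so its lever arm about the knife-edge support is 106 / 176.6 = 0.6 m.
That puts it at 1.4 + 0.6 = 2 m from the left end.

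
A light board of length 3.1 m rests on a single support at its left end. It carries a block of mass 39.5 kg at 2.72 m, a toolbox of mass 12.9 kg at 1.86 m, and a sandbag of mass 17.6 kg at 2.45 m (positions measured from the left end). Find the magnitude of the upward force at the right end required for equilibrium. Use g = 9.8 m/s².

Take moments about the left end.
Block: 39.5 × 9.8 = 387.1 N down at 2.72 m → arm 2.72 m, τ = 387.1 × 2.72 = 1053 N·m clockwise.
Toolbox: 12.9 × 9.8 = 126.4 N down at 1.86 m → arm 1.86 m, τ = 126.4 × 1.86 = 235.1 N·m clockwise.
Sandbag: 17.6 × 9.8 = 172.5 N down at 2.45 m → arm 2.45 m, τ = 172.5 × 2.45 = 422.6 N·m clockwise.
Net moment of the loads = 1711 N·m clockwise.
The upward force F acts at the right end, arm 3.1 m, giving F × 3.1 counterclockwise.
Balancing moments: F × 3.1 = 1711, giving F = 1711 / 3.1 = 552 N.

F ≈ 552 N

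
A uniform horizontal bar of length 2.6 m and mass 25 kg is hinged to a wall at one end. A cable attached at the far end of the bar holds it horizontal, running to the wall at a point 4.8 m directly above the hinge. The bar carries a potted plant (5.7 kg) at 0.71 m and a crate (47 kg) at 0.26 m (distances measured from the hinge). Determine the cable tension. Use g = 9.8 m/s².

T ≈ 209 N

Choose the hinge as the axis so the unknown hinge reaction has zero arm there.
Beam weight: 25 × 9.8 = 245 N down at 1.3 m → arm 1.3 m, τ = 245 × 1.3 = 318.5 N·m clockwise.
Potted plant: 5.7 × 9.8 = 55.86 N down at 0.71 m → arm 0.71 m, τ = 55.86 × 0.71 = 39.66 N·m clockwise.
Crate: 47 × 9.8 = 460.6 N down at 0.26 m → arm 0.26 m, τ = 460.6 × 0.26 = 119.8 N·m clockwise.
Total clockwise load moment = 478 N·m.
The cable tension T acts at 2.6 m; only its component perpendicular to the bar, T sinθ, produces torque. sinθ = h/√(h²+d²) = 4.8/√(4.8²+2.6²) = 0.8793.
Setting net torque to zero: T × 2.6 × 0.8793 = 478 → T = 478 / 2.286 = 209 N.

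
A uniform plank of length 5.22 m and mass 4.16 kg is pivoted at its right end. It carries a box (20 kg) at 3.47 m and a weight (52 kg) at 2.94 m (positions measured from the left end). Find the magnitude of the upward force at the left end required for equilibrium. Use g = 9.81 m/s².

F ≈ 309 N

Choose the right end as the axis so the unknown pivot reaction has zero arm there.
Beam weight: 4.16 × 9.81 = 40.81 N down at 2.61 m → arm 2.61 m, τ = 40.81 × 2.61 = 106.5 N·m counterclockwise.
Box: 20 × 9.81 = 196.2 N down at 3.47 m → arm 1.75 m, τ = 196.2 × 1.75 = 343.3 N·m counterclockwise.
Weight: 52 × 9.81 = 510.1 N down at 2.94 m → arm 2.28 m, τ = 510.1 × 2.28 = 1163 N·m counterclockwise.
Net moment of the loads = 1613 N·m counterclockwise.
The upward force F acts at the left end, arm 5.22 m, giving F × 5.22 clockwise.
For rotational equilibrium, F × 5.22 = 1613, so F = 1613 / 5.22 = 309 N.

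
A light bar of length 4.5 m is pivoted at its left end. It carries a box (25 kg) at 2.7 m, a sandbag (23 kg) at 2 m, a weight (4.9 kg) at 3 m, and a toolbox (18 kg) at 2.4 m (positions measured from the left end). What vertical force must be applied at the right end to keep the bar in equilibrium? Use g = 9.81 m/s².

F ≈ 374 N

Take moments about the left end.
Box: 25 × 9.81 = 245.2 N down at 2.7 m → arm 2.7 m, τ = 245.2 × 2.7 = 662 N·m clockwise.
Sandbag: 23 × 9.81 = 225.6 N down at 2 m → arm 2 m, τ = 225.6 × 2 = 451.2 N·m clockwise.
Weight: 4.9 × 9.81 = 48.07 N down at 3 m → arm 3 m, τ = 48.07 × 3 = 144.2 N·m clockwise.
Toolbox: 18 × 9.81 = 176.6 N down at 2.4 m → arm 2.4 m, τ = 176.6 × 2.4 = 423.8 N·m clockwise.
Net moment of the loads = 1681 N·m clockwise.
The upward force F acts at the right end, arm 4.5 m, giving F × 4.5 counterclockwise.
For rotational equilibrium, F × 4.5 = 1681, so F = 1681 / 4.5 = 374 N.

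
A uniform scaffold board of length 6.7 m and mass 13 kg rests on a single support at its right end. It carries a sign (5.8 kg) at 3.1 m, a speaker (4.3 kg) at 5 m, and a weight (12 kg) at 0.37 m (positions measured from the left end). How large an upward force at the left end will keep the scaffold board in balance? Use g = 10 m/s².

Sum moments about the right end (the unknown pivot reaction has zero arm there).
Beam weight: 13 × 10 = 130 N down at 3.35 m → arm 3.35 m, τ = 130 × 3.35 = 435.5 N·m counterclockwise.
Sign: 5.8 × 10 = 58 N down at 3.1 m → arm 3.6 m, τ = 58 × 3.6 = 208.8 N·m counterclockwise.
Speaker: 4.3 × 10 = 43 N down at 5 m → arm 1.7 m, τ = 43 × 1.7 = 73.1 N·m counterclockwise.
Weight: 12 × 10 = 120 N down at 0.37 m → arm 6.33 m, τ = 120 × 6.33 = 759.6 N·m counterclockwise.
Net moment of the loads = 1477 N·m counterclockwise.
The upward force F acts at the left end, arm 6.7 m, giving F × 6.7 clockwise.
For rotational equilibrium, F × 6.7 = 1477, so F = 1477 / 6.7 = 220 N.

F ≈ 220 N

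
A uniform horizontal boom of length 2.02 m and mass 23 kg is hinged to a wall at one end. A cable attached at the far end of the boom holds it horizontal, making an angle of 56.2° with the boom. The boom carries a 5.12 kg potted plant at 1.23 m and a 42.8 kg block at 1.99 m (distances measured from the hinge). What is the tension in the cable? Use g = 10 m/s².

About the hinge:
Beam weight: 23 × 10 = 230 N down at 1.01 m → arm 1.01 m, τ = 230 × 1.01 = 232.3 N·m clockwise.
Potted plant: 5.12 × 10 = 51.2 N down at 1.23 m → arm 1.23 m, τ = 51.2 × 1.23 = 62.98 N·m clockwise.
Block: 42.8 × 10 = 428 N down at 1.99 m → arm 1.99 m, τ = 428 × 1.99 = 851.7 N·m clockwise.
Total clockwise load moment = 1147 N·m.
The cable tension T acts at 2.02 m; only its component perpendicular to the boom, T sinθ, produces torque. sin 56.2° = 0.831.
Setting net torque to zero: T × 2.02 × 0.831 = 1147 → T = 1147 / 1.679 = 683 N.

T ≈ 683 N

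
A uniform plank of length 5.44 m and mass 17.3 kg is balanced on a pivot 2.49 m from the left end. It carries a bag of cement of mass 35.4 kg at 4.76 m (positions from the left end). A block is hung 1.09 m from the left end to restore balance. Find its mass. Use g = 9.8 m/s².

m ≈ 60.2 kg

Sum moments about the pivot (at 2.49 m from the left end) (the support reaction has zero arm there).
Beam weight: 17.3 × 9.8 = 169.5 N down at 2.72 m → arm 0.23 m, τ = 169.5 × 0.23 = 38.98 N·m clockwise.
Bag of cement: 35.4 × 9.8 = 346.9 N down at 4.76 m → arm 2.27 m, τ = 346.9 × 2.27 = 787.5 N·m clockwise.
Net moment of known loads = 826.5 N·m clockwise.
An unknown mass m at 1.09 m has arm 1.4 m; its moment is m·g·1.4 counterclockwise.
Στ = 0 ⇒ m × 9.8 × 1.4 = 826.5 ⇒ m = 826.5 / (9.8 × 1.4) = 60.2 kg.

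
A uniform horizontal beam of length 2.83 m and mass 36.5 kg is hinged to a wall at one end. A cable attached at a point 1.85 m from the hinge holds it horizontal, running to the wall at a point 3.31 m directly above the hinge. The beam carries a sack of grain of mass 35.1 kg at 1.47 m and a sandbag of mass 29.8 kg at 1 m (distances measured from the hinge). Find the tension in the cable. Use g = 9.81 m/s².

T ≈ 808 N

Choose the hinge as the axis so the unknown hinge reaction has zero arm there.
Beam weight: 36.5 × 9.81 = 358.1 N down at 1.415 m → arm 1.415 m, τ = 358.1 × 1.415 = 506.7 N·m clockwise.
Sack of grain: 35.1 × 9.81 = 344.3 N down at 1.47 m → arm 1.47 m, τ = 344.3 × 1.47 = 506.1 N·m clockwise.
Sandbag: 29.8 × 9.81 = 292.3 N down at 1 m → arm 1 m, τ = 292.3 × 1 = 292.3 N·m clockwise.
Total clockwise load moment = 1305 N·m.
The cable tension T acts at 1.85 m; only its component perpendicular to the beam, T sinθ, produces torque. sinθ = h/√(h²+d²) = 3.31/√(3.31²+1.85²) = 0.8729.
Balancing moments: T × 1.85 × 0.8729 = 1305, giving T = 1305 / 1.615 = 808 N.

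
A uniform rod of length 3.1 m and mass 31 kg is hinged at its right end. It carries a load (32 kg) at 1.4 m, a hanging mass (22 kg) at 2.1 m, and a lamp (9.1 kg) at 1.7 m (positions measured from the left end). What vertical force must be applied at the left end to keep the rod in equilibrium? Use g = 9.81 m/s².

About the right end:
Beam weight: 31 × 9.81 = 304.1 N down at 1.55 m → arm 1.55 m, τ = 304.1 × 1.55 = 471.4 N·m counterclockwise.
Load: 32 × 9.81 = 313.9 N down at 1.4 m → arm 1.7 m, τ = 313.9 × 1.7 = 533.6 N·m counterclockwise.
Hanging mass: 22 × 9.81 = 215.8 N down at 2.1 m → arm 1 m, τ = 215.8 × 1 = 215.8 N·m counterclockwise.
Lamp: 9.1 × 9.81 = 89.27 N down at 1.7 m → arm 1.4 m, τ = 89.27 × 1.4 = 125 N·m counterclockwise.
Net moment of the loads = 1346 N·m counterclockwise.
The upward force F acts at the left end, arm 3.1 m, giving F × 3.1 clockwise.
Balancing moments: F × 3.1 = 1346, giving F = 1346 / 3.1 = 434 N.

F ≈ 434 N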